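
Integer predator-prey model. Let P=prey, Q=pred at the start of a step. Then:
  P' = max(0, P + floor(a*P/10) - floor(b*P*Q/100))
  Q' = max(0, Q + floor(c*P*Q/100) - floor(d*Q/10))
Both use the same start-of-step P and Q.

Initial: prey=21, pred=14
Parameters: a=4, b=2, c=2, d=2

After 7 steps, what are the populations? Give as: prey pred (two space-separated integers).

Step 1: prey: 21+8-5=24; pred: 14+5-2=17
Step 2: prey: 24+9-8=25; pred: 17+8-3=22
Step 3: prey: 25+10-11=24; pred: 22+11-4=29
Step 4: prey: 24+9-13=20; pred: 29+13-5=37
Step 5: prey: 20+8-14=14; pred: 37+14-7=44
Step 6: prey: 14+5-12=7; pred: 44+12-8=48
Step 7: prey: 7+2-6=3; pred: 48+6-9=45

Answer: 3 45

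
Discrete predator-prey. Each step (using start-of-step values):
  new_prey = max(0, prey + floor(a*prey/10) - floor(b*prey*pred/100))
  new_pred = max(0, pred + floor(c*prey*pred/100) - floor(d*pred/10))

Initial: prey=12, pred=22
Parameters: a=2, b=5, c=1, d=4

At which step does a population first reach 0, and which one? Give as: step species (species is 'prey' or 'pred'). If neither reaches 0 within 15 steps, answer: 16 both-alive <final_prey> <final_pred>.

Answer: 16 both-alive 1 2

Derivation:
Step 1: prey: 12+2-13=1; pred: 22+2-8=16
Step 2: prey: 1+0-0=1; pred: 16+0-6=10
Step 3: prey: 1+0-0=1; pred: 10+0-4=6
Step 4: prey: 1+0-0=1; pred: 6+0-2=4
Step 5: prey: 1+0-0=1; pred: 4+0-1=3
Step 6: prey: 1+0-0=1; pred: 3+0-1=2
Step 7: prey: 1+0-0=1; pred: 2+0-0=2
Steps 8-15: state stable at prey=1, pred=2 (no change)
No extinction within 15 steps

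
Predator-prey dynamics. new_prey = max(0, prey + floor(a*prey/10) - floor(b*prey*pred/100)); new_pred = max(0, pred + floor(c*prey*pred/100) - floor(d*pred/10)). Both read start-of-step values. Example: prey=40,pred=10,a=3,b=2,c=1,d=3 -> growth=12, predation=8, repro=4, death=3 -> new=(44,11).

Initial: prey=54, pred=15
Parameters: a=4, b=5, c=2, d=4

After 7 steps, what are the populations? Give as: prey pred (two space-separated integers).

Step 1: prey: 54+21-40=35; pred: 15+16-6=25
Step 2: prey: 35+14-43=6; pred: 25+17-10=32
Step 3: prey: 6+2-9=0; pred: 32+3-12=23
Step 4: prey: 0+0-0=0; pred: 23+0-9=14
Step 5: prey: 0+0-0=0; pred: 14+0-5=9
Step 6: prey: 0+0-0=0; pred: 9+0-3=6
Step 7: prey: 0+0-0=0; pred: 6+0-2=4

Answer: 0 4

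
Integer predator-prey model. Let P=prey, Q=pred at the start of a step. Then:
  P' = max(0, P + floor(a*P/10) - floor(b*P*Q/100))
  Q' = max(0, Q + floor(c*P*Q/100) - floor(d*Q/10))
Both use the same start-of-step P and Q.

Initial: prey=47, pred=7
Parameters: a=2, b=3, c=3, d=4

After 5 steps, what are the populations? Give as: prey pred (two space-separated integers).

Step 1: prey: 47+9-9=47; pred: 7+9-2=14
Step 2: prey: 47+9-19=37; pred: 14+19-5=28
Step 3: prey: 37+7-31=13; pred: 28+31-11=48
Step 4: prey: 13+2-18=0; pred: 48+18-19=47
Step 5: prey: 0+0-0=0; pred: 47+0-18=29

Answer: 0 29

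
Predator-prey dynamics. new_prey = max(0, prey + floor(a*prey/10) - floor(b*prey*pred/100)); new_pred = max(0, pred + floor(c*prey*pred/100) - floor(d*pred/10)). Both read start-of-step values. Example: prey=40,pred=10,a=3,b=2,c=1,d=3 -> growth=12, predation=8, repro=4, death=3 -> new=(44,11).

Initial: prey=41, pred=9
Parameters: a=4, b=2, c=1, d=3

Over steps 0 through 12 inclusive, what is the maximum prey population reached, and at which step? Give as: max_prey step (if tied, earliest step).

Answer: 76 4

Derivation:
Step 1: prey: 41+16-7=50; pred: 9+3-2=10
Step 2: prey: 50+20-10=60; pred: 10+5-3=12
Step 3: prey: 60+24-14=70; pred: 12+7-3=16
Step 4: prey: 70+28-22=76; pred: 16+11-4=23
Step 5: prey: 76+30-34=72; pred: 23+17-6=34
Step 6: prey: 72+28-48=52; pred: 34+24-10=48
Step 7: prey: 52+20-49=23; pred: 48+24-14=58
Step 8: prey: 23+9-26=6; pred: 58+13-17=54
Step 9: prey: 6+2-6=2; pred: 54+3-16=41
Step 10: prey: 2+0-1=1; pred: 41+0-12=29
Step 11: prey: 1+0-0=1; pred: 29+0-8=21
Step 12: prey: 1+0-0=1; pred: 21+0-6=15
Max prey = 76 at step 4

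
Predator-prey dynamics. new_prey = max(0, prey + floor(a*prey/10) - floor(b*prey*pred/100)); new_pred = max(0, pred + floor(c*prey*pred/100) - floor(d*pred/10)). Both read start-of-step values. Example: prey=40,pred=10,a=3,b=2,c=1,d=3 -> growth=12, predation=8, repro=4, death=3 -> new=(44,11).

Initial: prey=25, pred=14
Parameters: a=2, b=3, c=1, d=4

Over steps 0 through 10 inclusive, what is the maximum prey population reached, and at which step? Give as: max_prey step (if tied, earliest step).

Step 1: prey: 25+5-10=20; pred: 14+3-5=12
Step 2: prey: 20+4-7=17; pred: 12+2-4=10
Step 3: prey: 17+3-5=15; pred: 10+1-4=7
Step 4: prey: 15+3-3=15; pred: 7+1-2=6
Step 5: prey: 15+3-2=16; pred: 6+0-2=4
Step 6: prey: 16+3-1=18; pred: 4+0-1=3
Step 7: prey: 18+3-1=20; pred: 3+0-1=2
Step 8: prey: 20+4-1=23; pred: 2+0-0=2
Step 9: prey: 23+4-1=26; pred: 2+0-0=2
Step 10: prey: 26+5-1=30; pred: 2+0-0=2
Max prey = 30 at step 10

Answer: 30 10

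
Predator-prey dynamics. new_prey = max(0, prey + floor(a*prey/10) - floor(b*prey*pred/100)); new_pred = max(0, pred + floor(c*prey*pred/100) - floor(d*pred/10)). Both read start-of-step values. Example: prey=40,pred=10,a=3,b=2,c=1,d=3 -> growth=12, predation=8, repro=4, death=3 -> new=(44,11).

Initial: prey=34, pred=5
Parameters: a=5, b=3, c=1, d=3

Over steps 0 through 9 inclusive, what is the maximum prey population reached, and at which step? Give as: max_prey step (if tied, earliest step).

Step 1: prey: 34+17-5=46; pred: 5+1-1=5
Step 2: prey: 46+23-6=63; pred: 5+2-1=6
Step 3: prey: 63+31-11=83; pred: 6+3-1=8
Step 4: prey: 83+41-19=105; pred: 8+6-2=12
Step 5: prey: 105+52-37=120; pred: 12+12-3=21
Step 6: prey: 120+60-75=105; pred: 21+25-6=40
Step 7: prey: 105+52-126=31; pred: 40+42-12=70
Step 8: prey: 31+15-65=0; pred: 70+21-21=70
Step 9: prey: 0+0-0=0; pred: 70+0-21=49
Max prey = 120 at step 5

Answer: 120 5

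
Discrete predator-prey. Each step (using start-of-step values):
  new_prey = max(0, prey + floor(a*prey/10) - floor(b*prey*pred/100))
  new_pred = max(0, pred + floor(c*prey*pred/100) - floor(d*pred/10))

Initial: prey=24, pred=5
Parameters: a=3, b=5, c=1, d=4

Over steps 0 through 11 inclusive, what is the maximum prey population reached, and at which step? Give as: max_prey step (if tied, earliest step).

Answer: 60 11

Derivation:
Step 1: prey: 24+7-6=25; pred: 5+1-2=4
Step 2: prey: 25+7-5=27; pred: 4+1-1=4
Step 3: prey: 27+8-5=30; pred: 4+1-1=4
Step 4: prey: 30+9-6=33; pred: 4+1-1=4
Step 5: prey: 33+9-6=36; pred: 4+1-1=4
Step 6: prey: 36+10-7=39; pred: 4+1-1=4
Step 7: prey: 39+11-7=43; pred: 4+1-1=4
Step 8: prey: 43+12-8=47; pred: 4+1-1=4
Step 9: prey: 47+14-9=52; pred: 4+1-1=4
Step 10: prey: 52+15-10=57; pred: 4+2-1=5
Step 11: prey: 57+17-14=60; pred: 5+2-2=5
Max prey = 60 at step 11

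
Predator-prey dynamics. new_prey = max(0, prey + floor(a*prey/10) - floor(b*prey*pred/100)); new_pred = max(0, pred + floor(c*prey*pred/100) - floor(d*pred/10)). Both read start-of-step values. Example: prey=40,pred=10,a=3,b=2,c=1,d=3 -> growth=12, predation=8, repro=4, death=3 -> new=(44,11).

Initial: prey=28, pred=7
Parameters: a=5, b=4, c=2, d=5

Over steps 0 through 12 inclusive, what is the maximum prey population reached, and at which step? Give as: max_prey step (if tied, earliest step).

Step 1: prey: 28+14-7=35; pred: 7+3-3=7
Step 2: prey: 35+17-9=43; pred: 7+4-3=8
Step 3: prey: 43+21-13=51; pred: 8+6-4=10
Step 4: prey: 51+25-20=56; pred: 10+10-5=15
Step 5: prey: 56+28-33=51; pred: 15+16-7=24
Step 6: prey: 51+25-48=28; pred: 24+24-12=36
Step 7: prey: 28+14-40=2; pred: 36+20-18=38
Step 8: prey: 2+1-3=0; pred: 38+1-19=20
Step 9: prey: 0+0-0=0; pred: 20+0-10=10
Step 10: prey: 0+0-0=0; pred: 10+0-5=5
Step 11: prey: 0+0-0=0; pred: 5+0-2=3
Step 12: prey: 0+0-0=0; pred: 3+0-1=2
Max prey = 56 at step 4

Answer: 56 4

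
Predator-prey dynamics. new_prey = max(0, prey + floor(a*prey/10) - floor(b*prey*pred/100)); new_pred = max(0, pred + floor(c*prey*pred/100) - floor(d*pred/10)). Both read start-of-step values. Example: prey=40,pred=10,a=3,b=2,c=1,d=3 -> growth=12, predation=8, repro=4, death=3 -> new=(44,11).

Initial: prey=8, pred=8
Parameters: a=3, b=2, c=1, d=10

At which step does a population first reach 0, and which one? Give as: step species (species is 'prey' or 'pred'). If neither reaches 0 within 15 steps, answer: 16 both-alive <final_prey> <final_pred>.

Step 1: prey: 8+2-1=9; pred: 8+0-8=0
First extinction: pred at step 1

Answer: 1 pred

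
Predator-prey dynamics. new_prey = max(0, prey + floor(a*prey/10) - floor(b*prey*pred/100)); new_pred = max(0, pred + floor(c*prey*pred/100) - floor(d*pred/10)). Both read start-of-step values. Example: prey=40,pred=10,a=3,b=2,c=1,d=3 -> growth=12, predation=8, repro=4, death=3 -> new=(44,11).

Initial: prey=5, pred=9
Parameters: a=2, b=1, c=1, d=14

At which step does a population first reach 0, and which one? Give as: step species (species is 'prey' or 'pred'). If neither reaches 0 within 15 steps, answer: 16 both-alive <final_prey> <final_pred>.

Answer: 1 pred

Derivation:
Step 1: prey: 5+1-0=6; pred: 9+0-12=0
First extinction: pred at step 1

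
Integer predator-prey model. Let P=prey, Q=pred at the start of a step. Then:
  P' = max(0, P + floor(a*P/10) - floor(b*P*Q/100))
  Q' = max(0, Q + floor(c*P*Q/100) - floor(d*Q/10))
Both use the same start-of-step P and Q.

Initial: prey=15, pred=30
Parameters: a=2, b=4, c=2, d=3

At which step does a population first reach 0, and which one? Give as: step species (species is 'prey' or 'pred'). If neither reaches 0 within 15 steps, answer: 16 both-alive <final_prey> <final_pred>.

Step 1: prey: 15+3-18=0; pred: 30+9-9=30
First extinction: prey at step 1

Answer: 1 prey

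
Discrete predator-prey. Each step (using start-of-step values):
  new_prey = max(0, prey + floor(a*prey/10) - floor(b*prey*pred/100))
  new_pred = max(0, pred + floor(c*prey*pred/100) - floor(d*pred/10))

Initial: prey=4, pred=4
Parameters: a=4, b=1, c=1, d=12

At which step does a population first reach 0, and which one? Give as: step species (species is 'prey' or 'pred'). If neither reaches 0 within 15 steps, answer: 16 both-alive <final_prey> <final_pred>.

Step 1: prey: 4+1-0=5; pred: 4+0-4=0
First extinction: pred at step 1

Answer: 1 pred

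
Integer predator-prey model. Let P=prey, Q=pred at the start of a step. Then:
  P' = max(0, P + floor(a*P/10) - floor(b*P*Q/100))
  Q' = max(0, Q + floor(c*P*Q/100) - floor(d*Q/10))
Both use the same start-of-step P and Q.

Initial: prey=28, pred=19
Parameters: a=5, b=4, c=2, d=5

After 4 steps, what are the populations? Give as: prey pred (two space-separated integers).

Step 1: prey: 28+14-21=21; pred: 19+10-9=20
Step 2: prey: 21+10-16=15; pred: 20+8-10=18
Step 3: prey: 15+7-10=12; pred: 18+5-9=14
Step 4: prey: 12+6-6=12; pred: 14+3-7=10

Answer: 12 10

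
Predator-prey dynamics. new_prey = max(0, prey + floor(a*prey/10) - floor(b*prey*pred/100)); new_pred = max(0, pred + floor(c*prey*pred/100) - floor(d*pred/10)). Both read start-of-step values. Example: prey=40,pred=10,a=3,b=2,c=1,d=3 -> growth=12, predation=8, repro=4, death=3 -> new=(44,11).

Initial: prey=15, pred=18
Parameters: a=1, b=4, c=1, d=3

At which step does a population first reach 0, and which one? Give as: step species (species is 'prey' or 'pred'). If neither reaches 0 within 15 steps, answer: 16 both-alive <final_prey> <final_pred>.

Step 1: prey: 15+1-10=6; pred: 18+2-5=15
Step 2: prey: 6+0-3=3; pred: 15+0-4=11
Step 3: prey: 3+0-1=2; pred: 11+0-3=8
Step 4: prey: 2+0-0=2; pred: 8+0-2=6
Step 5: prey: 2+0-0=2; pred: 6+0-1=5
Step 6: prey: 2+0-0=2; pred: 5+0-1=4
Step 7: prey: 2+0-0=2; pred: 4+0-1=3
Step 8: prey: 2+0-0=2; pred: 3+0-0=3
Steps 9-15: state stable at prey=2, pred=3 (no change)
No extinction within 15 steps

Answer: 16 both-alive 2 3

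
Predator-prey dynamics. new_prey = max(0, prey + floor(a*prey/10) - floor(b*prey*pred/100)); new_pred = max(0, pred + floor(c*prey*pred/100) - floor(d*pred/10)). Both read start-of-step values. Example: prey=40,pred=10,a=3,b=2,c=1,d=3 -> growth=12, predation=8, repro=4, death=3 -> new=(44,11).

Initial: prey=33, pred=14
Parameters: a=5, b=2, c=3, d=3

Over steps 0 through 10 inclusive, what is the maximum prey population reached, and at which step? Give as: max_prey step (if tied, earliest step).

Step 1: prey: 33+16-9=40; pred: 14+13-4=23
Step 2: prey: 40+20-18=42; pred: 23+27-6=44
Step 3: prey: 42+21-36=27; pred: 44+55-13=86
Step 4: prey: 27+13-46=0; pred: 86+69-25=130
Step 5: prey: 0+0-0=0; pred: 130+0-39=91
Step 6: prey: 0+0-0=0; pred: 91+0-27=64
Step 7: prey: 0+0-0=0; pred: 64+0-19=45
Step 8: prey: 0+0-0=0; pred: 45+0-13=32
Step 9: prey: 0+0-0=0; pred: 32+0-9=23
Step 10: prey: 0+0-0=0; pred: 23+0-6=17
Max prey = 42 at step 2

Answer: 42 2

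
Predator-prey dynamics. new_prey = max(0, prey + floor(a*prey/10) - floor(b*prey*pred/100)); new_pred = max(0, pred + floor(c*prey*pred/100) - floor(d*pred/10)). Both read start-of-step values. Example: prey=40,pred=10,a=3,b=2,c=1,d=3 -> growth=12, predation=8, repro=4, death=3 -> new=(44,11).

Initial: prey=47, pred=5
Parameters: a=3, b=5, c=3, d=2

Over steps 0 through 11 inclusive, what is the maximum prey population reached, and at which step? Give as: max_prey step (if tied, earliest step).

Step 1: prey: 47+14-11=50; pred: 5+7-1=11
Step 2: prey: 50+15-27=38; pred: 11+16-2=25
Step 3: prey: 38+11-47=2; pred: 25+28-5=48
Step 4: prey: 2+0-4=0; pred: 48+2-9=41
Step 5: prey: 0+0-0=0; pred: 41+0-8=33
Step 6: prey: 0+0-0=0; pred: 33+0-6=27
Step 7: prey: 0+0-0=0; pred: 27+0-5=22
Step 8: prey: 0+0-0=0; pred: 22+0-4=18
Step 9: prey: 0+0-0=0; pred: 18+0-3=15
Step 10: prey: 0+0-0=0; pred: 15+0-3=12
Step 11: prey: 0+0-0=0; pred: 12+0-2=10
Max prey = 50 at step 1

Answer: 50 1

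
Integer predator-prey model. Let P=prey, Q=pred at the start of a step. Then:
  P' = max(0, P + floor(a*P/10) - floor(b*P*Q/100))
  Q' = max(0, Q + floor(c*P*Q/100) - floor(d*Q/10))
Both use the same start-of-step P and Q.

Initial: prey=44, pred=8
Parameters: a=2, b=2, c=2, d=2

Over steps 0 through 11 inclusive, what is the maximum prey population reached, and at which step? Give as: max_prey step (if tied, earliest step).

Step 1: prey: 44+8-7=45; pred: 8+7-1=14
Step 2: prey: 45+9-12=42; pred: 14+12-2=24
Step 3: prey: 42+8-20=30; pred: 24+20-4=40
Step 4: prey: 30+6-24=12; pred: 40+24-8=56
Step 5: prey: 12+2-13=1; pred: 56+13-11=58
Step 6: prey: 1+0-1=0; pred: 58+1-11=48
Step 7: prey: 0+0-0=0; pred: 48+0-9=39
Step 8: prey: 0+0-0=0; pred: 39+0-7=32
Step 9: prey: 0+0-0=0; pred: 32+0-6=26
Step 10: prey: 0+0-0=0; pred: 26+0-5=21
Step 11: prey: 0+0-0=0; pred: 21+0-4=17
Max prey = 45 at step 1

Answer: 45 1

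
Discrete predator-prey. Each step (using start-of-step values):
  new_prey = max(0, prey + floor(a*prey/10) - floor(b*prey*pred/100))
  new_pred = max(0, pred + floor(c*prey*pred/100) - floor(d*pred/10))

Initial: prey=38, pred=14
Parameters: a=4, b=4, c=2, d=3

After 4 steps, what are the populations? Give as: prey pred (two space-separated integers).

Answer: 2 23

Derivation:
Step 1: prey: 38+15-21=32; pred: 14+10-4=20
Step 2: prey: 32+12-25=19; pred: 20+12-6=26
Step 3: prey: 19+7-19=7; pred: 26+9-7=28
Step 4: prey: 7+2-7=2; pred: 28+3-8=23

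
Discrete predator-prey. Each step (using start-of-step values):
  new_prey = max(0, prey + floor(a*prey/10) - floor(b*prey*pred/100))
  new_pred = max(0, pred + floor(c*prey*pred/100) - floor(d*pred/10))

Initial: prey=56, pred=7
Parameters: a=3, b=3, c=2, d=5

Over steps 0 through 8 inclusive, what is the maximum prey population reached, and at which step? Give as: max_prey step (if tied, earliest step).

Step 1: prey: 56+16-11=61; pred: 7+7-3=11
Step 2: prey: 61+18-20=59; pred: 11+13-5=19
Step 3: prey: 59+17-33=43; pred: 19+22-9=32
Step 4: prey: 43+12-41=14; pred: 32+27-16=43
Step 5: prey: 14+4-18=0; pred: 43+12-21=34
Step 6: prey: 0+0-0=0; pred: 34+0-17=17
Step 7: prey: 0+0-0=0; pred: 17+0-8=9
Step 8: prey: 0+0-0=0; pred: 9+0-4=5
Max prey = 61 at step 1

Answer: 61 1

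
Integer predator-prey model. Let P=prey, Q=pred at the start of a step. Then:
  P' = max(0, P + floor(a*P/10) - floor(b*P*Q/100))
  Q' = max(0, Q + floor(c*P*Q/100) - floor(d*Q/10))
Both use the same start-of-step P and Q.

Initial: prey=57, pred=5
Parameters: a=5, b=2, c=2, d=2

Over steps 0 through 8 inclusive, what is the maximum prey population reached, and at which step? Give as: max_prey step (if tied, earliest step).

Answer: 113 3

Derivation:
Step 1: prey: 57+28-5=80; pred: 5+5-1=9
Step 2: prey: 80+40-14=106; pred: 9+14-1=22
Step 3: prey: 106+53-46=113; pred: 22+46-4=64
Step 4: prey: 113+56-144=25; pred: 64+144-12=196
Step 5: prey: 25+12-98=0; pred: 196+98-39=255
Step 6: prey: 0+0-0=0; pred: 255+0-51=204
Step 7: prey: 0+0-0=0; pred: 204+0-40=164
Step 8: prey: 0+0-0=0; pred: 164+0-32=132
Max prey = 113 at step 3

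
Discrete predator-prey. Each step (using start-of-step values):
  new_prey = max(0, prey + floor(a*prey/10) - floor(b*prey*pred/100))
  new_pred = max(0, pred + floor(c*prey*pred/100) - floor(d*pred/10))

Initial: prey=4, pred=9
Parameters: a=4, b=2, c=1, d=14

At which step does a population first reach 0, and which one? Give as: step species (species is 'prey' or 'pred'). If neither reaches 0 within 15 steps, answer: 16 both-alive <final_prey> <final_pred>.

Step 1: prey: 4+1-0=5; pred: 9+0-12=0
First extinction: pred at step 1

Answer: 1 pred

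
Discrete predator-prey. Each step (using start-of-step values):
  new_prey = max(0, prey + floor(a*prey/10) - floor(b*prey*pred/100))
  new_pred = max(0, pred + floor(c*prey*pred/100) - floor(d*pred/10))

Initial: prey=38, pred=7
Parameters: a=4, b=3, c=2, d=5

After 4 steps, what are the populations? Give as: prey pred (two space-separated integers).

Step 1: prey: 38+15-7=46; pred: 7+5-3=9
Step 2: prey: 46+18-12=52; pred: 9+8-4=13
Step 3: prey: 52+20-20=52; pred: 13+13-6=20
Step 4: prey: 52+20-31=41; pred: 20+20-10=30

Answer: 41 30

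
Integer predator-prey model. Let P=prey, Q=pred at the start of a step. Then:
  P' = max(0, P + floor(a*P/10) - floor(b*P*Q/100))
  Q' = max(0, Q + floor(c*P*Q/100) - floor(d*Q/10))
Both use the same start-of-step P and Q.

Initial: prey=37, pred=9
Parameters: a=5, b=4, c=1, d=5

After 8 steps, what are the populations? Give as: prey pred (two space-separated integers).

Step 1: prey: 37+18-13=42; pred: 9+3-4=8
Step 2: prey: 42+21-13=50; pred: 8+3-4=7
Step 3: prey: 50+25-14=61; pred: 7+3-3=7
Step 4: prey: 61+30-17=74; pred: 7+4-3=8
Step 5: prey: 74+37-23=88; pred: 8+5-4=9
Step 6: prey: 88+44-31=101; pred: 9+7-4=12
Step 7: prey: 101+50-48=103; pred: 12+12-6=18
Step 8: prey: 103+51-74=80; pred: 18+18-9=27

Answer: 80 27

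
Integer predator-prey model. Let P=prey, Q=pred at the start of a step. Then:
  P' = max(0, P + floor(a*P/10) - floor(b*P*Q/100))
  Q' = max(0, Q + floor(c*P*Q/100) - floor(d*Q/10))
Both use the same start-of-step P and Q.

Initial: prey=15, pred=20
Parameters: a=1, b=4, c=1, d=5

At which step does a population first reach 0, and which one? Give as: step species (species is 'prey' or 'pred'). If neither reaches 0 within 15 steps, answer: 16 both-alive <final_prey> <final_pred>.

Step 1: prey: 15+1-12=4; pred: 20+3-10=13
Step 2: prey: 4+0-2=2; pred: 13+0-6=7
Step 3: prey: 2+0-0=2; pred: 7+0-3=4
Step 4: prey: 2+0-0=2; pred: 4+0-2=2
Step 5: prey: 2+0-0=2; pred: 2+0-1=1
Step 6: prey: 2+0-0=2; pred: 1+0-0=1
Steps 7-15: state stable at prey=2, pred=1 (no change)
No extinction within 15 steps

Answer: 16 both-alive 2 1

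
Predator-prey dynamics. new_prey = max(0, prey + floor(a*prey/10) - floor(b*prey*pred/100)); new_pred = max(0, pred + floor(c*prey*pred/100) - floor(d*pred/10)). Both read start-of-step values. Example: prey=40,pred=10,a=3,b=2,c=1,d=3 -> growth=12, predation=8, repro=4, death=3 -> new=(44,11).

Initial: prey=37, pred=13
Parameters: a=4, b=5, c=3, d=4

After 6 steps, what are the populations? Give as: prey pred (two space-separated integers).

Step 1: prey: 37+14-24=27; pred: 13+14-5=22
Step 2: prey: 27+10-29=8; pred: 22+17-8=31
Step 3: prey: 8+3-12=0; pred: 31+7-12=26
Step 4: prey: 0+0-0=0; pred: 26+0-10=16
Step 5: prey: 0+0-0=0; pred: 16+0-6=10
Step 6: prey: 0+0-0=0; pred: 10+0-4=6

Answer: 0 6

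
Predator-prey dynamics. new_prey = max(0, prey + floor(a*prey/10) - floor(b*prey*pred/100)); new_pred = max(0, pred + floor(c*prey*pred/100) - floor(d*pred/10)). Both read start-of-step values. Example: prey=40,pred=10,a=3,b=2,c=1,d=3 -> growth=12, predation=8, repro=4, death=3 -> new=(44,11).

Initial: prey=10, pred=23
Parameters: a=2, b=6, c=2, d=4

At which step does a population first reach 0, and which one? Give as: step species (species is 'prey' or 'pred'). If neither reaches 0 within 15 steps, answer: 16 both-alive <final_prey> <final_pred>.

Answer: 1 prey

Derivation:
Step 1: prey: 10+2-13=0; pred: 23+4-9=18
First extinction: prey at step 1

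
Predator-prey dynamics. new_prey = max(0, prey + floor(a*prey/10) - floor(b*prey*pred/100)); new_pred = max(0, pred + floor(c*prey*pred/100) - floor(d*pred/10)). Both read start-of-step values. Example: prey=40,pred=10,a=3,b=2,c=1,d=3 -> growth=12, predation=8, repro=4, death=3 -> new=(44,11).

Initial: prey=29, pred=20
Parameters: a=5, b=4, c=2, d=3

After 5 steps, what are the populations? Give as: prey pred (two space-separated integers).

Answer: 2 14

Derivation:
Step 1: prey: 29+14-23=20; pred: 20+11-6=25
Step 2: prey: 20+10-20=10; pred: 25+10-7=28
Step 3: prey: 10+5-11=4; pred: 28+5-8=25
Step 4: prey: 4+2-4=2; pred: 25+2-7=20
Step 5: prey: 2+1-1=2; pred: 20+0-6=14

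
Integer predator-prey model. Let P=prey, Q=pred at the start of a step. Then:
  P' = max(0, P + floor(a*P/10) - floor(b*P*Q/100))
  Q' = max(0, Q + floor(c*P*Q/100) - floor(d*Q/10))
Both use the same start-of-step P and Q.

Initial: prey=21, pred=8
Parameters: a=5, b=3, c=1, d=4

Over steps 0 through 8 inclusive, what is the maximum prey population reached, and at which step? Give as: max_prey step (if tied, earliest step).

Step 1: prey: 21+10-5=26; pred: 8+1-3=6
Step 2: prey: 26+13-4=35; pred: 6+1-2=5
Step 3: prey: 35+17-5=47; pred: 5+1-2=4
Step 4: prey: 47+23-5=65; pred: 4+1-1=4
Step 5: prey: 65+32-7=90; pred: 4+2-1=5
Step 6: prey: 90+45-13=122; pred: 5+4-2=7
Step 7: prey: 122+61-25=158; pred: 7+8-2=13
Step 8: prey: 158+79-61=176; pred: 13+20-5=28
Max prey = 176 at step 8

Answer: 176 8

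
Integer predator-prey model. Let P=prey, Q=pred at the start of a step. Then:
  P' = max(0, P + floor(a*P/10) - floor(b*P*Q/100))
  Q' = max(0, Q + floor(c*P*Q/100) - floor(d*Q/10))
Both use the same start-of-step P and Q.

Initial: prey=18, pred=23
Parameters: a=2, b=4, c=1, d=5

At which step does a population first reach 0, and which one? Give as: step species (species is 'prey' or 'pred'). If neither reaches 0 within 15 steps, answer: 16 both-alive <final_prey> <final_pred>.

Answer: 16 both-alive 3 1

Derivation:
Step 1: prey: 18+3-16=5; pred: 23+4-11=16
Step 2: prey: 5+1-3=3; pred: 16+0-8=8
Step 3: prey: 3+0-0=3; pred: 8+0-4=4
Step 4: prey: 3+0-0=3; pred: 4+0-2=2
Step 5: prey: 3+0-0=3; pred: 2+0-1=1
Step 6: prey: 3+0-0=3; pred: 1+0-0=1
Steps 7-15: state stable at prey=3, pred=1 (no change)
No extinction within 15 steps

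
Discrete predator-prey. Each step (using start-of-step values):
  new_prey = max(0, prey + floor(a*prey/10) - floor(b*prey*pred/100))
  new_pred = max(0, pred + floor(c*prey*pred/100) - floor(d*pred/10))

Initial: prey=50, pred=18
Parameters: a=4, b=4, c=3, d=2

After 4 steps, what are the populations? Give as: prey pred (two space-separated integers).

Answer: 0 49

Derivation:
Step 1: prey: 50+20-36=34; pred: 18+27-3=42
Step 2: prey: 34+13-57=0; pred: 42+42-8=76
Step 3: prey: 0+0-0=0; pred: 76+0-15=61
Step 4: prey: 0+0-0=0; pred: 61+0-12=49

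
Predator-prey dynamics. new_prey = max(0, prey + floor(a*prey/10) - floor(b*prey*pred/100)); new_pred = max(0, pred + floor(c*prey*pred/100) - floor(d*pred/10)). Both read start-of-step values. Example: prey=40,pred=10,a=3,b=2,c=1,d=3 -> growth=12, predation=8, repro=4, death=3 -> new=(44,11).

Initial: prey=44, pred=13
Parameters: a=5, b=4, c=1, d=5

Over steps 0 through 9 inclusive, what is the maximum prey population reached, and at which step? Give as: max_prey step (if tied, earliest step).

Answer: 81 8

Derivation:
Step 1: prey: 44+22-22=44; pred: 13+5-6=12
Step 2: prey: 44+22-21=45; pred: 12+5-6=11
Step 3: prey: 45+22-19=48; pred: 11+4-5=10
Step 4: prey: 48+24-19=53; pred: 10+4-5=9
Step 5: prey: 53+26-19=60; pred: 9+4-4=9
Step 6: prey: 60+30-21=69; pred: 9+5-4=10
Step 7: prey: 69+34-27=76; pred: 10+6-5=11
Step 8: prey: 76+38-33=81; pred: 11+8-5=14
Step 9: prey: 81+40-45=76; pred: 14+11-7=18
Max prey = 81 at step 8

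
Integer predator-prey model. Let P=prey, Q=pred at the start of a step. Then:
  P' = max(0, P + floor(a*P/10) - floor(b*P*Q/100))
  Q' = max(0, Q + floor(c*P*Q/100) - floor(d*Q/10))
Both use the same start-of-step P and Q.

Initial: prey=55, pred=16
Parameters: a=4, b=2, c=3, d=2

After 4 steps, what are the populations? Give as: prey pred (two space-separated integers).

Step 1: prey: 55+22-17=60; pred: 16+26-3=39
Step 2: prey: 60+24-46=38; pred: 39+70-7=102
Step 3: prey: 38+15-77=0; pred: 102+116-20=198
Step 4: prey: 0+0-0=0; pred: 198+0-39=159

Answer: 0 159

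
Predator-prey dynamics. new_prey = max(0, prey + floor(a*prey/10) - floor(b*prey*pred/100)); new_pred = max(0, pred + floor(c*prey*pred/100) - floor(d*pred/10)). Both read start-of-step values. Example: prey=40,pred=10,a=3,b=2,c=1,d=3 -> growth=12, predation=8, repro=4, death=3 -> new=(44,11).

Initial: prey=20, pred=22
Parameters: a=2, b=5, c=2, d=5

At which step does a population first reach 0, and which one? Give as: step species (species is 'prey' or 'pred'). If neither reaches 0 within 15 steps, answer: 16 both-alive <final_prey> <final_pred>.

Step 1: prey: 20+4-22=2; pred: 22+8-11=19
Step 2: prey: 2+0-1=1; pred: 19+0-9=10
Step 3: prey: 1+0-0=1; pred: 10+0-5=5
Step 4: prey: 1+0-0=1; pred: 5+0-2=3
Step 5: prey: 1+0-0=1; pred: 3+0-1=2
Step 6: prey: 1+0-0=1; pred: 2+0-1=1
Step 7: prey: 1+0-0=1; pred: 1+0-0=1
Steps 8-15: state stable at prey=1, pred=1 (no change)
No extinction within 15 steps

Answer: 16 both-alive 1 1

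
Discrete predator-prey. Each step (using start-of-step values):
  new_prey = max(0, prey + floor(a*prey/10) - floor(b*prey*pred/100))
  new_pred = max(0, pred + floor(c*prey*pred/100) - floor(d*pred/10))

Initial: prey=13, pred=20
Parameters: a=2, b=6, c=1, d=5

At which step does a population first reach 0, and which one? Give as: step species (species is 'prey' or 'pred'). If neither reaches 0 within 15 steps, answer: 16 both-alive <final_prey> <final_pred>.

Step 1: prey: 13+2-15=0; pred: 20+2-10=12
First extinction: prey at step 1

Answer: 1 prey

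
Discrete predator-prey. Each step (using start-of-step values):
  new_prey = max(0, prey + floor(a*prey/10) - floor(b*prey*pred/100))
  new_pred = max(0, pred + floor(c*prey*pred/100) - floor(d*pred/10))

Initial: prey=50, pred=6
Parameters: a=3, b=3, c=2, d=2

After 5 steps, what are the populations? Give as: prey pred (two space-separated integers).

Step 1: prey: 50+15-9=56; pred: 6+6-1=11
Step 2: prey: 56+16-18=54; pred: 11+12-2=21
Step 3: prey: 54+16-34=36; pred: 21+22-4=39
Step 4: prey: 36+10-42=4; pred: 39+28-7=60
Step 5: prey: 4+1-7=0; pred: 60+4-12=52

Answer: 0 52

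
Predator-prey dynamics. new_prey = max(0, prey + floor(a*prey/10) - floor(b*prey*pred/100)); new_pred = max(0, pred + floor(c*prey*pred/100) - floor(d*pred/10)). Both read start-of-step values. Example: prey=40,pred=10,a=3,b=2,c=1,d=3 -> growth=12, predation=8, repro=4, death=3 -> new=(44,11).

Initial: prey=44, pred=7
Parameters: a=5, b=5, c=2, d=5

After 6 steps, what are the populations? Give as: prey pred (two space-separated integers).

Step 1: prey: 44+22-15=51; pred: 7+6-3=10
Step 2: prey: 51+25-25=51; pred: 10+10-5=15
Step 3: prey: 51+25-38=38; pred: 15+15-7=23
Step 4: prey: 38+19-43=14; pred: 23+17-11=29
Step 5: prey: 14+7-20=1; pred: 29+8-14=23
Step 6: prey: 1+0-1=0; pred: 23+0-11=12

Answer: 0 12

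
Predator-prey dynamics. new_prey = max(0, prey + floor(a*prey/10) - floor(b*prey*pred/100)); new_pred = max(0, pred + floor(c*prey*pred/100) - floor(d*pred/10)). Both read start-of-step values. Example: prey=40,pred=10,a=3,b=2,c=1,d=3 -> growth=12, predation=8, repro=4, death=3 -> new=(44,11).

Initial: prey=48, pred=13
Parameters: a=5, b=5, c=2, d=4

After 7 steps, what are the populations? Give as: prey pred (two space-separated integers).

Answer: 1 5

Derivation:
Step 1: prey: 48+24-31=41; pred: 13+12-5=20
Step 2: prey: 41+20-41=20; pred: 20+16-8=28
Step 3: prey: 20+10-28=2; pred: 28+11-11=28
Step 4: prey: 2+1-2=1; pred: 28+1-11=18
Step 5: prey: 1+0-0=1; pred: 18+0-7=11
Step 6: prey: 1+0-0=1; pred: 11+0-4=7
Step 7: prey: 1+0-0=1; pred: 7+0-2=5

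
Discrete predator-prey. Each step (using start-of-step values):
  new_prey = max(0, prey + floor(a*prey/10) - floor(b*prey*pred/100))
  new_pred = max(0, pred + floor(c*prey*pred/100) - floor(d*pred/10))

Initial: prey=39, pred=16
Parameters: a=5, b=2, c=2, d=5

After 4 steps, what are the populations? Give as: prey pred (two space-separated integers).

Step 1: prey: 39+19-12=46; pred: 16+12-8=20
Step 2: prey: 46+23-18=51; pred: 20+18-10=28
Step 3: prey: 51+25-28=48; pred: 28+28-14=42
Step 4: prey: 48+24-40=32; pred: 42+40-21=61

Answer: 32 61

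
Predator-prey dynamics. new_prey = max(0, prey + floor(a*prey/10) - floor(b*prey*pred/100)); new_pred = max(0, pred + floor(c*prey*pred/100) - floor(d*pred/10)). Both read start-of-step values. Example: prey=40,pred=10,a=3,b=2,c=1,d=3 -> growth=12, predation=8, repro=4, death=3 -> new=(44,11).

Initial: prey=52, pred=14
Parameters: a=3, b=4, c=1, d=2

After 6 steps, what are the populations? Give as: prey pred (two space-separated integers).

Answer: 1 13

Derivation:
Step 1: prey: 52+15-29=38; pred: 14+7-2=19
Step 2: prey: 38+11-28=21; pred: 19+7-3=23
Step 3: prey: 21+6-19=8; pred: 23+4-4=23
Step 4: prey: 8+2-7=3; pred: 23+1-4=20
Step 5: prey: 3+0-2=1; pred: 20+0-4=16
Step 6: prey: 1+0-0=1; pred: 16+0-3=13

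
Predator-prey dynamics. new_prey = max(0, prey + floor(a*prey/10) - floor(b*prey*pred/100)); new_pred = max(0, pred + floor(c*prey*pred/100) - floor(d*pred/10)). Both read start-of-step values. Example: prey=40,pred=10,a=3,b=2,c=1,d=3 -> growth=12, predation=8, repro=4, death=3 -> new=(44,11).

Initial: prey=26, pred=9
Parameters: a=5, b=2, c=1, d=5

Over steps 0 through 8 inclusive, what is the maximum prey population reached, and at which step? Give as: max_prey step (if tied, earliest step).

Answer: 213 7

Derivation:
Step 1: prey: 26+13-4=35; pred: 9+2-4=7
Step 2: prey: 35+17-4=48; pred: 7+2-3=6
Step 3: prey: 48+24-5=67; pred: 6+2-3=5
Step 4: prey: 67+33-6=94; pred: 5+3-2=6
Step 5: prey: 94+47-11=130; pred: 6+5-3=8
Step 6: prey: 130+65-20=175; pred: 8+10-4=14
Step 7: prey: 175+87-49=213; pred: 14+24-7=31
Step 8: prey: 213+106-132=187; pred: 31+66-15=82
Max prey = 213 at step 7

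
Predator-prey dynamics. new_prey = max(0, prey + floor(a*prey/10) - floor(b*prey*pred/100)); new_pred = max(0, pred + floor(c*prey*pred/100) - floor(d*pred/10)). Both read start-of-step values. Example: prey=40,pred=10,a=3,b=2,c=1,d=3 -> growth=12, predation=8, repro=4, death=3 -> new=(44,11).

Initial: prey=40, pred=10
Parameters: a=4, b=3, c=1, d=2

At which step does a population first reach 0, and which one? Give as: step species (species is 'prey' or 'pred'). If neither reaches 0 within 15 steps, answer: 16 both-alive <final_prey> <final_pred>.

Step 1: prey: 40+16-12=44; pred: 10+4-2=12
Step 2: prey: 44+17-15=46; pred: 12+5-2=15
Step 3: prey: 46+18-20=44; pred: 15+6-3=18
Step 4: prey: 44+17-23=38; pred: 18+7-3=22
Step 5: prey: 38+15-25=28; pred: 22+8-4=26
Step 6: prey: 28+11-21=18; pred: 26+7-5=28
Step 7: prey: 18+7-15=10; pred: 28+5-5=28
Step 8: prey: 10+4-8=6; pred: 28+2-5=25
Step 9: prey: 6+2-4=4; pred: 25+1-5=21
Step 10: prey: 4+1-2=3; pred: 21+0-4=17
Step 11: prey: 3+1-1=3; pred: 17+0-3=14
Step 12: prey: 3+1-1=3; pred: 14+0-2=12
Step 13: prey: 3+1-1=3; pred: 12+0-2=10
Step 14: prey: 3+1-0=4; pred: 10+0-2=8
Step 15: prey: 4+1-0=5; pred: 8+0-1=7
No extinction within 15 steps

Answer: 16 both-alive 5 7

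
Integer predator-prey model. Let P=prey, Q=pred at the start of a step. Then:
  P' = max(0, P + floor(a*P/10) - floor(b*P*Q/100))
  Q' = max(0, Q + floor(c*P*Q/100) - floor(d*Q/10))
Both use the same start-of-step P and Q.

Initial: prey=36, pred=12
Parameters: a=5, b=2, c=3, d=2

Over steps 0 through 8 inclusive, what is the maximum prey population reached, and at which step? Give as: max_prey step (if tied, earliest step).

Answer: 49 2

Derivation:
Step 1: prey: 36+18-8=46; pred: 12+12-2=22
Step 2: prey: 46+23-20=49; pred: 22+30-4=48
Step 3: prey: 49+24-47=26; pred: 48+70-9=109
Step 4: prey: 26+13-56=0; pred: 109+85-21=173
Step 5: prey: 0+0-0=0; pred: 173+0-34=139
Step 6: prey: 0+0-0=0; pred: 139+0-27=112
Step 7: prey: 0+0-0=0; pred: 112+0-22=90
Step 8: prey: 0+0-0=0; pred: 90+0-18=72
Max prey = 49 at step 2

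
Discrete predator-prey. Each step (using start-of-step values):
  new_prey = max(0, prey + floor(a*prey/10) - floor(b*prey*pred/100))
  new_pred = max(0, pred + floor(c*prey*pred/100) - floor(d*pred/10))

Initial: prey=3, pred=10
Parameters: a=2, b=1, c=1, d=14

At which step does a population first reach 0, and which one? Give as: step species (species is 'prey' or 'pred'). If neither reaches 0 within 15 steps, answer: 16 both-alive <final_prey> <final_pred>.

Answer: 1 pred

Derivation:
Step 1: prey: 3+0-0=3; pred: 10+0-14=0
First extinction: pred at step 1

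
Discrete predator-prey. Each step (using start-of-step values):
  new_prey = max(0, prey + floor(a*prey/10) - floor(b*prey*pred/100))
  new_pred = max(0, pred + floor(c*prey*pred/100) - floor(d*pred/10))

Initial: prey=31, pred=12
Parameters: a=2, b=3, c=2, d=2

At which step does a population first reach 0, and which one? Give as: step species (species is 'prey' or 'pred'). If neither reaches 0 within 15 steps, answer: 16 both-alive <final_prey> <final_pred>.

Step 1: prey: 31+6-11=26; pred: 12+7-2=17
Step 2: prey: 26+5-13=18; pred: 17+8-3=22
Step 3: prey: 18+3-11=10; pred: 22+7-4=25
Step 4: prey: 10+2-7=5; pred: 25+5-5=25
Step 5: prey: 5+1-3=3; pred: 25+2-5=22
Step 6: prey: 3+0-1=2; pred: 22+1-4=19
Step 7: prey: 2+0-1=1; pred: 19+0-3=16
Step 8: prey: 1+0-0=1; pred: 16+0-3=13
Step 9: prey: 1+0-0=1; pred: 13+0-2=11
Step 10: prey: 1+0-0=1; pred: 11+0-2=9
Step 11: prey: 1+0-0=1; pred: 9+0-1=8
Step 12: prey: 1+0-0=1; pred: 8+0-1=7
Step 13: prey: 1+0-0=1; pred: 7+0-1=6
Step 14: prey: 1+0-0=1; pred: 6+0-1=5
Step 15: prey: 1+0-0=1; pred: 5+0-1=4
No extinction within 15 steps

Answer: 16 both-alive 1 4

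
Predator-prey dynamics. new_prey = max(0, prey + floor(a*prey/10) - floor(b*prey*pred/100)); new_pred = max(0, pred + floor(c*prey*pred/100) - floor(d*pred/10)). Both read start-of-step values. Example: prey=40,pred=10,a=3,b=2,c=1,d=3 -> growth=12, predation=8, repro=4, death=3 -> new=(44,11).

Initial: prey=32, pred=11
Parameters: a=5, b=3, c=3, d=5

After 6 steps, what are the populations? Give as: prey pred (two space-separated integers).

Answer: 0 20

Derivation:
Step 1: prey: 32+16-10=38; pred: 11+10-5=16
Step 2: prey: 38+19-18=39; pred: 16+18-8=26
Step 3: prey: 39+19-30=28; pred: 26+30-13=43
Step 4: prey: 28+14-36=6; pred: 43+36-21=58
Step 5: prey: 6+3-10=0; pred: 58+10-29=39
Step 6: prey: 0+0-0=0; pred: 39+0-19=20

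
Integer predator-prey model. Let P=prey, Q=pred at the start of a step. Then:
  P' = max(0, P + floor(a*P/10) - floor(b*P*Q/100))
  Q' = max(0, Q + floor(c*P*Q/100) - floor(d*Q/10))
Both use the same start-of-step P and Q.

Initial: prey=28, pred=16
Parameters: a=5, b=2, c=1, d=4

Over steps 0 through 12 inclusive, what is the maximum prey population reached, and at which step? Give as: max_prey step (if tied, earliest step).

Step 1: prey: 28+14-8=34; pred: 16+4-6=14
Step 2: prey: 34+17-9=42; pred: 14+4-5=13
Step 3: prey: 42+21-10=53; pred: 13+5-5=13
Step 4: prey: 53+26-13=66; pred: 13+6-5=14
Step 5: prey: 66+33-18=81; pred: 14+9-5=18
Step 6: prey: 81+40-29=92; pred: 18+14-7=25
Step 7: prey: 92+46-46=92; pred: 25+23-10=38
Step 8: prey: 92+46-69=69; pred: 38+34-15=57
Step 9: prey: 69+34-78=25; pred: 57+39-22=74
Step 10: prey: 25+12-37=0; pred: 74+18-29=63
Step 11: prey: 0+0-0=0; pred: 63+0-25=38
Step 12: prey: 0+0-0=0; pred: 38+0-15=23
Max prey = 92 at step 6

Answer: 92 6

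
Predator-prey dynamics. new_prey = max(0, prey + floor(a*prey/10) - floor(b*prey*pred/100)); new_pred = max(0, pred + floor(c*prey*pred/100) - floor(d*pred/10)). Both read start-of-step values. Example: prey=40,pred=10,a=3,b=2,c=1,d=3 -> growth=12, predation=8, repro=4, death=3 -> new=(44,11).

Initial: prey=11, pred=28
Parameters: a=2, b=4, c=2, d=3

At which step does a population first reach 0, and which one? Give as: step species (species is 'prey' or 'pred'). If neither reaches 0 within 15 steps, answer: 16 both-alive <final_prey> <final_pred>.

Step 1: prey: 11+2-12=1; pred: 28+6-8=26
Step 2: prey: 1+0-1=0; pred: 26+0-7=19
First extinction: prey at step 2

Answer: 2 prey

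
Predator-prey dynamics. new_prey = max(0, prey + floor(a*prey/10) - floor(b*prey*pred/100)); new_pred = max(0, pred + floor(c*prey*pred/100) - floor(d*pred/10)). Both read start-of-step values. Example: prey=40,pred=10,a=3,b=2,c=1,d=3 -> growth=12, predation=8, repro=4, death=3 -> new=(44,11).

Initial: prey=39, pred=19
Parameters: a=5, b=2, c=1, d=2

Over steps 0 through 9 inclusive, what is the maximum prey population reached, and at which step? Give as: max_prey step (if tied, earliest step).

Step 1: prey: 39+19-14=44; pred: 19+7-3=23
Step 2: prey: 44+22-20=46; pred: 23+10-4=29
Step 3: prey: 46+23-26=43; pred: 29+13-5=37
Step 4: prey: 43+21-31=33; pred: 37+15-7=45
Step 5: prey: 33+16-29=20; pred: 45+14-9=50
Step 6: prey: 20+10-20=10; pred: 50+10-10=50
Step 7: prey: 10+5-10=5; pred: 50+5-10=45
Step 8: prey: 5+2-4=3; pred: 45+2-9=38
Step 9: prey: 3+1-2=2; pred: 38+1-7=32
Max prey = 46 at step 2

Answer: 46 2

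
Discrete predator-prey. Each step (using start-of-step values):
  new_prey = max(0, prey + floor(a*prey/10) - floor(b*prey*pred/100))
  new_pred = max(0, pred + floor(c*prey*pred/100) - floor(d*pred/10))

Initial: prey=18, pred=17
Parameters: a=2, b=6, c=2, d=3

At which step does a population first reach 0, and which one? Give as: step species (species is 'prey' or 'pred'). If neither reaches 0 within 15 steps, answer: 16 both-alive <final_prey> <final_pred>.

Step 1: prey: 18+3-18=3; pred: 17+6-5=18
Step 2: prey: 3+0-3=0; pred: 18+1-5=14
First extinction: prey at step 2

Answer: 2 prey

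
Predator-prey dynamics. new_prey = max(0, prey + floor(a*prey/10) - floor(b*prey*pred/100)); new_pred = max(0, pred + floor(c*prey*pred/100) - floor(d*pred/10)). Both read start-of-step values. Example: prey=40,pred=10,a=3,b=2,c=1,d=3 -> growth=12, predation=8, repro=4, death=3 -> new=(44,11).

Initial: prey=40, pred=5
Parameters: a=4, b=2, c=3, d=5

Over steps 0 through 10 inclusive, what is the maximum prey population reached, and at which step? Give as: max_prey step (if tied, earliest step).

Step 1: prey: 40+16-4=52; pred: 5+6-2=9
Step 2: prey: 52+20-9=63; pred: 9+14-4=19
Step 3: prey: 63+25-23=65; pred: 19+35-9=45
Step 4: prey: 65+26-58=33; pred: 45+87-22=110
Step 5: prey: 33+13-72=0; pred: 110+108-55=163
Step 6: prey: 0+0-0=0; pred: 163+0-81=82
Step 7: prey: 0+0-0=0; pred: 82+0-41=41
Step 8: prey: 0+0-0=0; pred: 41+0-20=21
Step 9: prey: 0+0-0=0; pred: 21+0-10=11
Step 10: prey: 0+0-0=0; pred: 11+0-5=6
Max prey = 65 at step 3

Answer: 65 3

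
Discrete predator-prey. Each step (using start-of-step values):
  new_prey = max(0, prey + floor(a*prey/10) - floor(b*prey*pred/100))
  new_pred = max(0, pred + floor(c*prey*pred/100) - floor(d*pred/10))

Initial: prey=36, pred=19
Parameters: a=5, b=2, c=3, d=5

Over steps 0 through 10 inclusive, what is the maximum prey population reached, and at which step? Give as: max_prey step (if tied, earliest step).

Step 1: prey: 36+18-13=41; pred: 19+20-9=30
Step 2: prey: 41+20-24=37; pred: 30+36-15=51
Step 3: prey: 37+18-37=18; pred: 51+56-25=82
Step 4: prey: 18+9-29=0; pred: 82+44-41=85
Step 5: prey: 0+0-0=0; pred: 85+0-42=43
Step 6: prey: 0+0-0=0; pred: 43+0-21=22
Step 7: prey: 0+0-0=0; pred: 22+0-11=11
Step 8: prey: 0+0-0=0; pred: 11+0-5=6
Step 9: prey: 0+0-0=0; pred: 6+0-3=3
Step 10: prey: 0+0-0=0; pred: 3+0-1=2
Max prey = 41 at step 1

Answer: 41 1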